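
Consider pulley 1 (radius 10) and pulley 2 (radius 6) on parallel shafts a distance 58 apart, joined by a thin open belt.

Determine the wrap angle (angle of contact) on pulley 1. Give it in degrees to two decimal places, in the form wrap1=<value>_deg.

wrap1=187.91_deg

open belt: β = asin((r2−r1)/C) = asin(-4/58) = -3.9546°
wrap1 = π − 2β = 187.9091°
wrap2 = π + 2β = 172.0909°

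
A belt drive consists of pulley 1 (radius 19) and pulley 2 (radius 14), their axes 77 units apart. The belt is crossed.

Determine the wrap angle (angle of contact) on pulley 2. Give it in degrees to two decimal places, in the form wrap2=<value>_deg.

crossed belt: β = asin((r1+r2)/C) = asin(33/77) = 25.3769°
wrap1 = wrap2 = π + 2β = 230.7539°

wrap2=230.75_deg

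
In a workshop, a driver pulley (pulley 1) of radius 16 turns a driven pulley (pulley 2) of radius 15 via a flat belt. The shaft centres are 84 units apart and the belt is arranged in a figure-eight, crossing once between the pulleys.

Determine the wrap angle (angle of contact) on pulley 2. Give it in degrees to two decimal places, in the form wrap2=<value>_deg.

wrap2=223.31_deg

crossed belt: β = asin((r1+r2)/C) = asin(31/84) = 21.6569°
wrap1 = wrap2 = π + 2β = 223.3138°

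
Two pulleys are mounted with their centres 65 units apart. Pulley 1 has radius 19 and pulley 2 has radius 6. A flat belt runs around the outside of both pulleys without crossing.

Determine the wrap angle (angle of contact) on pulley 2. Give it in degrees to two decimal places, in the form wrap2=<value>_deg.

open belt: β = asin((r2−r1)/C) = asin(-13/65) = -11.5370°
wrap1 = π − 2β = 203.0739°
wrap2 = π + 2β = 156.9261°

wrap2=156.93_deg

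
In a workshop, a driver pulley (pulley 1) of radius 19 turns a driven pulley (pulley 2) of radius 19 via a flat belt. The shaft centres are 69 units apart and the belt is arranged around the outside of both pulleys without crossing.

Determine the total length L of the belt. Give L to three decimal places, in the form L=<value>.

open belt: β = asin((r2−r1)/C) = asin(0/69) = 0.0000°
wrap1 = π − 2β = 180.0000°
wrap2 = π + 2β = 180.0000°
tangent length = C·cosβ = 69.0000
L = r1·wrap1 + r2·wrap2 + 2·C·cosβ = 19·3.1416 + 19·3.1416 + 2·69.0000 = 257.3805

L=257.381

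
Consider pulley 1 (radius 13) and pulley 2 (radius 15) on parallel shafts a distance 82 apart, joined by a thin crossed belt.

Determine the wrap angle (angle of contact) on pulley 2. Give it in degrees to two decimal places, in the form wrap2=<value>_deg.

crossed belt: β = asin((r1+r2)/C) = asin(28/82) = 19.9661°
wrap1 = wrap2 = π + 2β = 219.9321°

wrap2=219.93_deg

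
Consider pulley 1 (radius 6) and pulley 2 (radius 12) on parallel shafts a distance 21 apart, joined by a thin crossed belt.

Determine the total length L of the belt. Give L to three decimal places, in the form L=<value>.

crossed belt: β = asin((r1+r2)/C) = asin(18/21) = 58.9973°
wrap1 = wrap2 = π + 2β = 297.9946°
tangent length = C·cosβ = 10.8167
L = (r1+r2)·wrap + 2·C·cosβ = 18·5.2010 + 2·10.8167 = 115.2511

L=115.251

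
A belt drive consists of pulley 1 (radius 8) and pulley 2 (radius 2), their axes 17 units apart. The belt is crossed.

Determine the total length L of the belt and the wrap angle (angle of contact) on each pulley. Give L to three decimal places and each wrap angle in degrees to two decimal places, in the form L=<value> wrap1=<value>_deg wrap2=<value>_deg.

L=71.489 wrap1=252.06_deg wrap2=252.06_deg

crossed belt: β = asin((r1+r2)/C) = asin(10/17) = 36.0319°
wrap1 = wrap2 = π + 2β = 252.0638°
tangent length = C·cosβ = 13.7477
L = (r1+r2)·wrap + 2·C·cosβ = 10·4.3993 + 2·13.7477 = 71.4889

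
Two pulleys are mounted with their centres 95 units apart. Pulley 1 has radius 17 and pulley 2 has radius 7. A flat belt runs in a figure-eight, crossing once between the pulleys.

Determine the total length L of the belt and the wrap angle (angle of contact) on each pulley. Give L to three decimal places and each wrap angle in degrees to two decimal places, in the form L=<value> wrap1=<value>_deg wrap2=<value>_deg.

crossed belt: β = asin((r1+r2)/C) = asin(24/95) = 14.6333°
wrap1 = wrap2 = π + 2β = 209.2666°
tangent length = C·cosβ = 91.9184
L = (r1+r2)·wrap + 2·C·cosβ = 24·3.6524 + 2·91.9184 = 271.4943

L=271.494 wrap1=209.27_deg wrap2=209.27_deg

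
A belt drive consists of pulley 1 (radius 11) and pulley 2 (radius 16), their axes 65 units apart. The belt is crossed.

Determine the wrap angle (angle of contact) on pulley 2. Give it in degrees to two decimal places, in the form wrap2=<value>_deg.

crossed belt: β = asin((r1+r2)/C) = asin(27/65) = 24.5435°
wrap1 = wrap2 = π + 2β = 229.0871°

wrap2=229.09_deg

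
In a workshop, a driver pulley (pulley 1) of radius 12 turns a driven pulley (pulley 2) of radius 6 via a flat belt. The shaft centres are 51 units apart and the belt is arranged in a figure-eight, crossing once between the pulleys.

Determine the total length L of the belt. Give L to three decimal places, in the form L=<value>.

crossed belt: β = asin((r1+r2)/C) = asin(18/51) = 20.6673°
wrap1 = wrap2 = π + 2β = 221.3346°
tangent length = C·cosβ = 47.7179
L = (r1+r2)·wrap + 2·C·cosβ = 18·3.8630 + 2·47.7179 = 164.9702

L=164.970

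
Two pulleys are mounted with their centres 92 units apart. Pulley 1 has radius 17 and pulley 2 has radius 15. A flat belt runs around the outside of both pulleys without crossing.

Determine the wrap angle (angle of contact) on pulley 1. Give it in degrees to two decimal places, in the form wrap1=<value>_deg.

wrap1=182.49_deg

open belt: β = asin((r2−r1)/C) = asin(-2/92) = -1.2457°
wrap1 = π − 2β = 182.4913°
wrap2 = π + 2β = 177.5087°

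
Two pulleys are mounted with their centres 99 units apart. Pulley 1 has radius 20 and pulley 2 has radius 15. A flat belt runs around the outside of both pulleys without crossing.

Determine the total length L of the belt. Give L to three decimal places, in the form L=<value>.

open belt: β = asin((r2−r1)/C) = asin(-5/99) = -2.8950°
wrap1 = π − 2β = 185.7899°
wrap2 = π + 2β = 174.2101°
tangent length = C·cosβ = 98.8737
L = r1·wrap1 + r2·wrap2 + 2·C·cosβ = 20·3.2426 + 15·3.0405 + 2·98.8737 = 308.2083

L=308.208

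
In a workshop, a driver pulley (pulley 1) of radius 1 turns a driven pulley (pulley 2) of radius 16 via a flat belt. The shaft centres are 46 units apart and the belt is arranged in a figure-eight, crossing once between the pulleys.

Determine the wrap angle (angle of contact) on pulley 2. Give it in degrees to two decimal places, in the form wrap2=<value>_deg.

crossed belt: β = asin((r1+r2)/C) = asin(17/46) = 21.6888°
wrap1 = wrap2 = π + 2β = 223.3776°

wrap2=223.38_deg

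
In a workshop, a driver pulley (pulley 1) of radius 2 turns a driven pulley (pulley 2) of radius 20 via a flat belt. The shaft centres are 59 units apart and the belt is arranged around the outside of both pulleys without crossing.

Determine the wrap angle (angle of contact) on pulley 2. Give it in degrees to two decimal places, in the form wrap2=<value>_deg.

open belt: β = asin((r2−r1)/C) = asin(18/59) = 17.7633°
wrap1 = π − 2β = 144.4735°
wrap2 = π + 2β = 215.5265°

wrap2=215.53_deg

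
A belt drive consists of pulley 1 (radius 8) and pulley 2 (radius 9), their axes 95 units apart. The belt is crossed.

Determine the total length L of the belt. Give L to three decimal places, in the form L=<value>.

crossed belt: β = asin((r1+r2)/C) = asin(17/95) = 10.3085°
wrap1 = wrap2 = π + 2β = 200.6169°
tangent length = C·cosβ = 93.4666
L = (r1+r2)·wrap + 2·C·cosβ = 17·3.5014 + 2·93.4666 = 246.4574

L=246.457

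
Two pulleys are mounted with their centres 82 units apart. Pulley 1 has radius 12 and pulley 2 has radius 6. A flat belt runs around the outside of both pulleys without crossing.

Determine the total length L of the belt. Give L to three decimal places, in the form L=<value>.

open belt: β = asin((r2−r1)/C) = asin(-6/82) = -4.1961°
wrap1 = π − 2β = 188.3922°
wrap2 = π + 2β = 171.6078°
tangent length = C·cosβ = 81.7802
L = r1·wrap1 + r2·wrap2 + 2·C·cosβ = 12·3.2881 + 6·2.9951 + 2·81.7802 = 220.9879

L=220.988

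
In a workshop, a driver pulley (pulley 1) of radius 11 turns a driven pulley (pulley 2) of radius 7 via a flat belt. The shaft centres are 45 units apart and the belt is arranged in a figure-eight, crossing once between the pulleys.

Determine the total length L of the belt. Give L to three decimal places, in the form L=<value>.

L=153.850

crossed belt: β = asin((r1+r2)/C) = asin(18/45) = 23.5782°
wrap1 = wrap2 = π + 2β = 227.1564°
tangent length = C·cosβ = 41.2432
L = (r1+r2)·wrap + 2·C·cosβ = 18·3.9646 + 2·41.2432 = 153.8496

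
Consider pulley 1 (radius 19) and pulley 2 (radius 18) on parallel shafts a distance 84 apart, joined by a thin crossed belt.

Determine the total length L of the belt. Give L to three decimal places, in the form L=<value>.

L=300.817

crossed belt: β = asin((r1+r2)/C) = asin(37/84) = 26.1343°
wrap1 = wrap2 = π + 2β = 232.2685°
tangent length = C·cosβ = 75.4122
L = (r1+r2)·wrap + 2·C·cosβ = 37·4.0539 + 2·75.4122 = 300.8169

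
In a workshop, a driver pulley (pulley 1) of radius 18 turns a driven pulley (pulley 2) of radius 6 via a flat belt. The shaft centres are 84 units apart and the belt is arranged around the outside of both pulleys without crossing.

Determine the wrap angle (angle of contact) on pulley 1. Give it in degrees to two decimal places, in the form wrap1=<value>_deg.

open belt: β = asin((r2−r1)/C) = asin(-12/84) = -8.2132°
wrap1 = π − 2β = 196.4264°
wrap2 = π + 2β = 163.5736°

wrap1=196.43_deg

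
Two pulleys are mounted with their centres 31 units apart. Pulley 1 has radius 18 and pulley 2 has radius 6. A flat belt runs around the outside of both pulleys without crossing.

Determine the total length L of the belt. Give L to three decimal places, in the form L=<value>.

open belt: β = asin((r2−r1)/C) = asin(-12/31) = -22.7740°
wrap1 = π − 2β = 225.5479°
wrap2 = π + 2β = 134.4521°
tangent length = C·cosβ = 28.5832
L = r1·wrap1 + r2·wrap2 + 2·C·cosβ = 18·3.9366 + 6·2.3466 + 2·28.5832 = 142.1042

L=142.104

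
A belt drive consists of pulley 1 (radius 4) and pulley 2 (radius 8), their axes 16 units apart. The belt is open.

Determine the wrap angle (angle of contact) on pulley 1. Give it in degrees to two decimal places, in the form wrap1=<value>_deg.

wrap1=151.04_deg

open belt: β = asin((r2−r1)/C) = asin(4/16) = 14.4775°
wrap1 = π − 2β = 151.0450°
wrap2 = π + 2β = 208.9550°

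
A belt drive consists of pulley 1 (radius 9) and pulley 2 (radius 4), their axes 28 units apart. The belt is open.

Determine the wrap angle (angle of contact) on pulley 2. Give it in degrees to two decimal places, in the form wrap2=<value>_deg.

wrap2=159.43_deg

open belt: β = asin((r2−r1)/C) = asin(-5/28) = -10.2866°
wrap1 = π − 2β = 200.5731°
wrap2 = π + 2β = 159.4269°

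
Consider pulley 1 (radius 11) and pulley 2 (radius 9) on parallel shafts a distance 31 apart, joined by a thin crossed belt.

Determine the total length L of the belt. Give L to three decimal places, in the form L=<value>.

L=138.252

crossed belt: β = asin((r1+r2)/C) = asin(20/31) = 40.1778°
wrap1 = wrap2 = π + 2β = 260.3555°
tangent length = C·cosβ = 23.6854
L = (r1+r2)·wrap + 2·C·cosβ = 20·4.5441 + 2·23.6854 = 138.2521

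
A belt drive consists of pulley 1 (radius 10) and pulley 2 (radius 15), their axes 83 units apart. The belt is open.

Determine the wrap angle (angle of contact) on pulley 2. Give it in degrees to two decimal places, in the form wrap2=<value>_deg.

wrap2=186.91_deg

open belt: β = asin((r2−r1)/C) = asin(5/83) = 3.4536°
wrap1 = π − 2β = 173.0927°
wrap2 = π + 2β = 186.9073°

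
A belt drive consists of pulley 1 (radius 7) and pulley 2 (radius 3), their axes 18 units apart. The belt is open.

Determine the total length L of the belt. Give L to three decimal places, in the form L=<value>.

L=68.309

open belt: β = asin((r2−r1)/C) = asin(-4/18) = -12.8396°
wrap1 = π − 2β = 205.6792°
wrap2 = π + 2β = 154.3208°
tangent length = C·cosβ = 17.5499
L = r1·wrap1 + r2·wrap2 + 2·C·cosβ = 7·3.5898 + 3·2.6934 + 2·17.5499 = 68.3085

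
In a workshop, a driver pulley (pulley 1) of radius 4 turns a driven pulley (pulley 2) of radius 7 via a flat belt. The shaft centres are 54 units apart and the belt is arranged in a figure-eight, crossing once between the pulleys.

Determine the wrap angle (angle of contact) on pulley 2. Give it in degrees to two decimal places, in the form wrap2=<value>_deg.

crossed belt: β = asin((r1+r2)/C) = asin(11/54) = 11.7536°
wrap1 = wrap2 = π + 2β = 203.5073°

wrap2=203.51_deg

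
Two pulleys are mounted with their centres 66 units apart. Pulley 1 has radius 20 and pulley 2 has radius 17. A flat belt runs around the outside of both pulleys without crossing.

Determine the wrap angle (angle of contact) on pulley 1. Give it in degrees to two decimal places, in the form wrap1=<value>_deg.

open belt: β = asin((r2−r1)/C) = asin(-3/66) = -2.6053°
wrap1 = π − 2β = 185.2105°
wrap2 = π + 2β = 174.7895°

wrap1=185.21_deg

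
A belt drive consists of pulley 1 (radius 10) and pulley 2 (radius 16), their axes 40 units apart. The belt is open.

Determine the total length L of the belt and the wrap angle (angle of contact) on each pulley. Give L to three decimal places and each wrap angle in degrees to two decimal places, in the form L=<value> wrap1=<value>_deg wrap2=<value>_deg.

open belt: β = asin((r2−r1)/C) = asin(6/40) = 8.6269°
wrap1 = π − 2β = 162.7461°
wrap2 = π + 2β = 197.2539°
tangent length = C·cosβ = 39.5474
L = r1·wrap1 + r2·wrap2 + 2·C·cosβ = 10·2.8405 + 16·3.4427 + 2·39.5474 = 162.5831

L=162.583 wrap1=162.75_deg wrap2=197.25_deg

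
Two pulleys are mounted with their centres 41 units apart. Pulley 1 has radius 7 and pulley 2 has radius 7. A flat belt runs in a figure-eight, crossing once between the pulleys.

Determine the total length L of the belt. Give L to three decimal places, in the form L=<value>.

crossed belt: β = asin((r1+r2)/C) = asin(14/41) = 19.9661°
wrap1 = wrap2 = π + 2β = 219.9321°
tangent length = C·cosβ = 38.5357
L = (r1+r2)·wrap + 2·C·cosβ = 14·3.8385 + 2·38.5357 = 130.8109

L=130.811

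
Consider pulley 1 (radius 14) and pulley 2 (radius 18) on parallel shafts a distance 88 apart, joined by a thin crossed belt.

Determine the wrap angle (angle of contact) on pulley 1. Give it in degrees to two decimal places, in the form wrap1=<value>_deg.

crossed belt: β = asin((r1+r2)/C) = asin(32/88) = 21.3237°
wrap1 = wrap2 = π + 2β = 222.6474°

wrap1=222.65_deg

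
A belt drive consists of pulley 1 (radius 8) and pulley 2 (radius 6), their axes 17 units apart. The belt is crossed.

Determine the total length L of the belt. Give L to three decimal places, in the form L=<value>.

L=90.363

crossed belt: β = asin((r1+r2)/C) = asin(14/17) = 55.4397°
wrap1 = wrap2 = π + 2β = 290.8794°
tangent length = C·cosβ = 9.6437
L = (r1+r2)·wrap + 2·C·cosβ = 14·5.0768 + 2·9.6437 = 90.3625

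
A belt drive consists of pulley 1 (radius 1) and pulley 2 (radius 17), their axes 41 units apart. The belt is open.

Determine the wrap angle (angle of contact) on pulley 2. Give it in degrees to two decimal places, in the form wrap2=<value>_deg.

open belt: β = asin((r2−r1)/C) = asin(16/41) = 22.9697°
wrap1 = π − 2β = 134.0606°
wrap2 = π + 2β = 225.9394°

wrap2=225.94_deg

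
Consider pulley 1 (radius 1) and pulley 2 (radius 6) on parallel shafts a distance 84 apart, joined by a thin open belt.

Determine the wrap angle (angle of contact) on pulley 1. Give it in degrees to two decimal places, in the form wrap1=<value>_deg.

open belt: β = asin((r2−r1)/C) = asin(5/84) = 3.4125°
wrap1 = π − 2β = 173.1750°
wrap2 = π + 2β = 186.8250°

wrap1=173.18_deg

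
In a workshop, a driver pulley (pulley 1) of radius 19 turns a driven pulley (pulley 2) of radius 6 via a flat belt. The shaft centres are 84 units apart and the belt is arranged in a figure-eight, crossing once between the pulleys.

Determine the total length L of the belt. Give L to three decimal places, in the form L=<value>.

L=254.037

crossed belt: β = asin((r1+r2)/C) = asin(25/84) = 17.3147°
wrap1 = wrap2 = π + 2β = 214.6293°
tangent length = C·cosβ = 80.1935
L = (r1+r2)·wrap + 2·C·cosβ = 25·3.7460 + 2·80.1935 = 254.0367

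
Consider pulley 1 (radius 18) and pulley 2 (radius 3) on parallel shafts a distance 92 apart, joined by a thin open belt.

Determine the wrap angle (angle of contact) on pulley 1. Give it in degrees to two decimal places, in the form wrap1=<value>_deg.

open belt: β = asin((r2−r1)/C) = asin(-15/92) = -9.3836°
wrap1 = π − 2β = 198.7672°
wrap2 = π + 2β = 161.2328°

wrap1=198.77_deg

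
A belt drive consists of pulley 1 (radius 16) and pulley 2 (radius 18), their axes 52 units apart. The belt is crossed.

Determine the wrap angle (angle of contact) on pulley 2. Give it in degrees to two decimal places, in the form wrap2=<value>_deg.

wrap2=261.66_deg

crossed belt: β = asin((r1+r2)/C) = asin(34/52) = 40.8322°
wrap1 = wrap2 = π + 2β = 261.6644°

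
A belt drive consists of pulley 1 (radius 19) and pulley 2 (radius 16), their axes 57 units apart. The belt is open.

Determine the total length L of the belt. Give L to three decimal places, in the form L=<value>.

open belt: β = asin((r2−r1)/C) = asin(-3/57) = -3.0170°
wrap1 = π − 2β = 186.0339°
wrap2 = π + 2β = 173.9661°
tangent length = C·cosβ = 56.9210
L = r1·wrap1 + r2·wrap2 + 2·C·cosβ = 19·3.2469 + 16·3.0363 + 2·56.9210 = 224.1137

L=224.114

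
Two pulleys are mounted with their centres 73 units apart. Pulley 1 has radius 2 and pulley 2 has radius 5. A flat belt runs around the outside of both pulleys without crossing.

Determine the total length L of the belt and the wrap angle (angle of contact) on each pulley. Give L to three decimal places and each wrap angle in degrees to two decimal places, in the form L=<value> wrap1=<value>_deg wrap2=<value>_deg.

L=168.114 wrap1=175.29_deg wrap2=184.71_deg

open belt: β = asin((r2−r1)/C) = asin(3/73) = 2.3553°
wrap1 = π − 2β = 175.2894°
wrap2 = π + 2β = 184.7106°
tangent length = C·cosβ = 72.9383
L = r1·wrap1 + r2·wrap2 + 2·C·cosβ = 2·3.0594 + 5·3.2238 + 2·72.9383 = 168.1145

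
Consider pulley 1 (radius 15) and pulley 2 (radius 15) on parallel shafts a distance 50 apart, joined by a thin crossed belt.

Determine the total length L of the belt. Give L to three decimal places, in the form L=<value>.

crossed belt: β = asin((r1+r2)/C) = asin(30/50) = 36.8699°
wrap1 = wrap2 = π + 2β = 253.7398°
tangent length = C·cosβ = 40.0000
L = (r1+r2)·wrap + 2·C·cosβ = 30·4.4286 + 2·40.0000 = 212.8578

L=212.858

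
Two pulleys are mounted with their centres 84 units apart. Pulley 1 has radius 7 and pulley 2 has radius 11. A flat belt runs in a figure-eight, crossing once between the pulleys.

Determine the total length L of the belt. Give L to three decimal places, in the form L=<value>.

L=228.421

crossed belt: β = asin((r1+r2)/C) = asin(18/84) = 12.3736°
wrap1 = wrap2 = π + 2β = 204.7473°
tangent length = C·cosβ = 82.0488
L = (r1+r2)·wrap + 2·C·cosβ = 18·3.5735 + 2·82.0488 = 228.4208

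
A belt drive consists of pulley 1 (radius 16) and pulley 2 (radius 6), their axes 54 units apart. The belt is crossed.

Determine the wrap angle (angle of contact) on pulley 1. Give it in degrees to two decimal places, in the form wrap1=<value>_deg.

crossed belt: β = asin((r1+r2)/C) = asin(22/54) = 24.0421°
wrap1 = wrap2 = π + 2β = 228.0842°

wrap1=228.08_deg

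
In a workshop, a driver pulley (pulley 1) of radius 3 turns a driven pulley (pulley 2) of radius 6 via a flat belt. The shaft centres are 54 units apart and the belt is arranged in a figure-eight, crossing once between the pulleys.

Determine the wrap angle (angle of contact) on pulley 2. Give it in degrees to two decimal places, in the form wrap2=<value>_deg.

wrap2=199.19_deg

crossed belt: β = asin((r1+r2)/C) = asin(9/54) = 9.5941°
wrap1 = wrap2 = π + 2β = 199.1881°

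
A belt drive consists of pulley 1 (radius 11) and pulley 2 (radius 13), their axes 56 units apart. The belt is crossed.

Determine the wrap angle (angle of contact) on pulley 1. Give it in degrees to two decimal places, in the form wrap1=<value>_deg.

wrap1=230.75_deg

crossed belt: β = asin((r1+r2)/C) = asin(24/56) = 25.3769°
wrap1 = wrap2 = π + 2β = 230.7539°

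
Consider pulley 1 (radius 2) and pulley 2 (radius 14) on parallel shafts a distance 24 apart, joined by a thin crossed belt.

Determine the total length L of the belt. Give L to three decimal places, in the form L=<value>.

crossed belt: β = asin((r1+r2)/C) = asin(16/24) = 41.8103°
wrap1 = wrap2 = π + 2β = 263.6206°
tangent length = C·cosβ = 17.8885
L = (r1+r2)·wrap + 2·C·cosβ = 16·4.6010 + 2·17.8885 = 109.3939

L=109.394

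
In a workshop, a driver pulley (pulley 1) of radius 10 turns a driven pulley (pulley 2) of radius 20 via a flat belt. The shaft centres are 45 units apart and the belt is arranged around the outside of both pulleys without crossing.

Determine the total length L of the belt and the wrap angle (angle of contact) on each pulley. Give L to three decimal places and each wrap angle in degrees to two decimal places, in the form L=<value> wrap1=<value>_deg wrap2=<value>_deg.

L=186.479 wrap1=154.32_deg wrap2=205.68_deg

open belt: β = asin((r2−r1)/C) = asin(10/45) = 12.8396°
wrap1 = π − 2β = 154.3208°
wrap2 = π + 2β = 205.6792°
tangent length = C·cosβ = 43.8748
L = r1·wrap1 + r2·wrap2 + 2·C·cosβ = 10·2.6934 + 20·3.5898 + 2·43.8748 = 186.4793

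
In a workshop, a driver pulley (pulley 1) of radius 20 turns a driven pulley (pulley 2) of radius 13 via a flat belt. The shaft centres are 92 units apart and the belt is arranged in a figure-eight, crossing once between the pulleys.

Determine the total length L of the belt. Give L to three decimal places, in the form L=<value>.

crossed belt: β = asin((r1+r2)/C) = asin(33/92) = 21.0201°
wrap1 = wrap2 = π + 2β = 222.0402°
tangent length = C·cosβ = 85.8778
L = (r1+r2)·wrap + 2·C·cosβ = 33·3.8753 + 2·85.8778 = 299.6416

L=299.642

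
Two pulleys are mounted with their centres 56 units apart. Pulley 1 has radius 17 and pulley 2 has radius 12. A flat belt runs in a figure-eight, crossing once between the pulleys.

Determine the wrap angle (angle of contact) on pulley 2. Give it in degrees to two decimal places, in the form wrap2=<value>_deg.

crossed belt: β = asin((r1+r2)/C) = asin(29/56) = 31.1886°
wrap1 = wrap2 = π + 2β = 242.3772°

wrap2=242.38_deg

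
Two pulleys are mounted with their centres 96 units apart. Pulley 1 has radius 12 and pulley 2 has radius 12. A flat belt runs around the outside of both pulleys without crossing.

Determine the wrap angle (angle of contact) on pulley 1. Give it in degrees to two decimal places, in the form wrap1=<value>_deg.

open belt: β = asin((r2−r1)/C) = asin(0/96) = 0.0000°
wrap1 = π − 2β = 180.0000°
wrap2 = π + 2β = 180.0000°

wrap1=180.00_deg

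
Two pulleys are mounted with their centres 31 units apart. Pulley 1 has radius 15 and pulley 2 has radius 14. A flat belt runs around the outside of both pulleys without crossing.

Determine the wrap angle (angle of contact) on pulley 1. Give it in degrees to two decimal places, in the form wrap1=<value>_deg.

open belt: β = asin((r2−r1)/C) = asin(-1/31) = -1.8486°
wrap1 = π − 2β = 183.6971°
wrap2 = π + 2β = 176.3029°

wrap1=183.70_deg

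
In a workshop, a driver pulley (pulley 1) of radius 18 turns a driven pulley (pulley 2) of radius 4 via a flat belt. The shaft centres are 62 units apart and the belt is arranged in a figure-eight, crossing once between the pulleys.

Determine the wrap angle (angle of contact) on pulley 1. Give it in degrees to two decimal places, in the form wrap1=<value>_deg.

crossed belt: β = asin((r1+r2)/C) = asin(22/62) = 20.7836°
wrap1 = wrap2 = π + 2β = 221.5671°

wrap1=221.57_deg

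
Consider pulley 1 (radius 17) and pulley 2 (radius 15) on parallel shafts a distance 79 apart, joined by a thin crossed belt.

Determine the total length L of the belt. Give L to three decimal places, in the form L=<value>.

L=271.680

crossed belt: β = asin((r1+r2)/C) = asin(32/79) = 23.8951°
wrap1 = wrap2 = π + 2β = 227.7902°
tangent length = C·cosβ = 72.2288
L = (r1+r2)·wrap + 2·C·cosβ = 32·3.9757 + 2·72.2288 = 271.6796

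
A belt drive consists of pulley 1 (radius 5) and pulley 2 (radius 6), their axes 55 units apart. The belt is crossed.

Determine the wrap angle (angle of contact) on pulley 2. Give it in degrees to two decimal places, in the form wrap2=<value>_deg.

crossed belt: β = asin((r1+r2)/C) = asin(11/55) = 11.5370°
wrap1 = wrap2 = π + 2β = 203.0739°

wrap2=203.07_deg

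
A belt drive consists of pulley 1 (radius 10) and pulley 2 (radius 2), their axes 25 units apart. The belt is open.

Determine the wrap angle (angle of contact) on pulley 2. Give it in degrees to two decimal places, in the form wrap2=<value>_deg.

open belt: β = asin((r2−r1)/C) = asin(-8/25) = -18.6629°
wrap1 = π − 2β = 217.3258°
wrap2 = π + 2β = 142.6742°

wrap2=142.67_deg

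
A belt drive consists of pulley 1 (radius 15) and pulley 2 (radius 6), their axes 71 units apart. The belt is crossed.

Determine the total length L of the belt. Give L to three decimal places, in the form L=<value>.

crossed belt: β = asin((r1+r2)/C) = asin(21/71) = 17.2040°
wrap1 = wrap2 = π + 2β = 214.4080°
tangent length = C·cosβ = 67.8233
L = (r1+r2)·wrap + 2·C·cosβ = 21·3.7421 + 2·67.8233 = 214.2312

L=214.231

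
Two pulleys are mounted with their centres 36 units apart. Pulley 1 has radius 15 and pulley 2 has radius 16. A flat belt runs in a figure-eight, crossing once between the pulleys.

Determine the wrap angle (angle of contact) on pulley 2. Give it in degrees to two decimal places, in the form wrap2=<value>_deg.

crossed belt: β = asin((r1+r2)/C) = asin(31/36) = 59.4416°
wrap1 = wrap2 = π + 2β = 298.8831°

wrap2=298.88_deg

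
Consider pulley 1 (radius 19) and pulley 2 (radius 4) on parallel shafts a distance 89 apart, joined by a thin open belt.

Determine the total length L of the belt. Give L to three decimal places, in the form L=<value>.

L=252.791

open belt: β = asin((r2−r1)/C) = asin(-15/89) = -9.7029°
wrap1 = π − 2β = 199.4058°
wrap2 = π + 2β = 160.5942°
tangent length = C·cosβ = 87.7268
L = r1·wrap1 + r2·wrap2 + 2·C·cosβ = 19·3.4803 + 4·2.8029 + 2·87.7268 = 252.7908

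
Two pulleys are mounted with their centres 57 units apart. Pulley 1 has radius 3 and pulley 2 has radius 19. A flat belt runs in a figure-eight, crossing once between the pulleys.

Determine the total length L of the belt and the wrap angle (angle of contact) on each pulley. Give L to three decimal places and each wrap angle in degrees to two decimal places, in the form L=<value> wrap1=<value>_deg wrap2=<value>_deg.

L=191.717 wrap1=225.41_deg wrap2=225.41_deg

crossed belt: β = asin((r1+r2)/C) = asin(22/57) = 22.7037°
wrap1 = wrap2 = π + 2β = 225.4073°
tangent length = C·cosβ = 52.5833
L = (r1+r2)·wrap + 2·C·cosβ = 22·3.9341 + 2·52.5833 = 191.7167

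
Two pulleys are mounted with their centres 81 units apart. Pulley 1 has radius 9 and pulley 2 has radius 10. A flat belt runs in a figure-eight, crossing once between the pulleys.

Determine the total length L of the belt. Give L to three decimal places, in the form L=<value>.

L=226.168

crossed belt: β = asin((r1+r2)/C) = asin(19/81) = 13.5662°
wrap1 = wrap2 = π + 2β = 207.1323°
tangent length = C·cosβ = 78.7401
L = (r1+r2)·wrap + 2·C·cosβ = 19·3.6151 + 2·78.7401 = 226.1678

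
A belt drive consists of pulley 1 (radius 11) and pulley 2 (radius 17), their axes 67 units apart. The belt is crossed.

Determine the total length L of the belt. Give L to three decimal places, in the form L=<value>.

crossed belt: β = asin((r1+r2)/C) = asin(28/67) = 24.7027°
wrap1 = wrap2 = π + 2β = 229.4055°
tangent length = C·cosβ = 60.8687
L = (r1+r2)·wrap + 2·C·cosβ = 28·4.0039 + 2·60.8687 = 233.8461

L=233.846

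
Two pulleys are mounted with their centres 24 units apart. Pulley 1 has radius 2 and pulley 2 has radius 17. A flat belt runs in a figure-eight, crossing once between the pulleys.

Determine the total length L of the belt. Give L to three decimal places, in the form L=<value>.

crossed belt: β = asin((r1+r2)/C) = asin(19/24) = 52.3415°
wrap1 = wrap2 = π + 2β = 284.6831°
tangent length = C·cosβ = 14.6629
L = (r1+r2)·wrap + 2·C·cosβ = 19·4.9687 + 2·14.6629 = 123.7302

L=123.730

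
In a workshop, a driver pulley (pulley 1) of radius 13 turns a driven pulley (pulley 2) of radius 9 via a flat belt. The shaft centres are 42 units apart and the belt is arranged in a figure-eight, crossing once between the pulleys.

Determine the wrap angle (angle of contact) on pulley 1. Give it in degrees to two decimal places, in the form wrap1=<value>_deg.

crossed belt: β = asin((r1+r2)/C) = asin(22/42) = 31.5881°
wrap1 = wrap2 = π + 2β = 243.1763°

wrap1=243.18_deg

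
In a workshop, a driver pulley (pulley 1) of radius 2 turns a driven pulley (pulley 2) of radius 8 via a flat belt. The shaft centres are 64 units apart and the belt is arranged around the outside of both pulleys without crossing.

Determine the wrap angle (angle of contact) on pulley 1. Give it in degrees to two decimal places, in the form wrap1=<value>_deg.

open belt: β = asin((r2−r1)/C) = asin(6/64) = 5.3794°
wrap1 = π − 2β = 169.2412°
wrap2 = π + 2β = 190.7588°

wrap1=169.24_deg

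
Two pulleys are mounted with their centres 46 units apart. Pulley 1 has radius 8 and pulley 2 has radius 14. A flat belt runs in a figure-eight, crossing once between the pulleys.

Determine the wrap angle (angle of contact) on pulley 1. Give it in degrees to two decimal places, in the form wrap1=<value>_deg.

crossed belt: β = asin((r1+r2)/C) = asin(22/46) = 28.5719°
wrap1 = wrap2 = π + 2β = 237.1438°

wrap1=237.14_deg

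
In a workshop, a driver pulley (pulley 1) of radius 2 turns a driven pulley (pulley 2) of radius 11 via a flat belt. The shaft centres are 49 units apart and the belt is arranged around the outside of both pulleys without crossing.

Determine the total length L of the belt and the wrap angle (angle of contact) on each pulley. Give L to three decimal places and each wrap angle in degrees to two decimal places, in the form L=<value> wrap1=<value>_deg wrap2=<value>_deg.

L=140.498 wrap1=158.83_deg wrap2=201.17_deg

open belt: β = asin((r2−r1)/C) = asin(9/49) = 10.5838°
wrap1 = π − 2β = 158.8324°
wrap2 = π + 2β = 201.1676°
tangent length = C·cosβ = 48.1664
L = r1·wrap1 + r2·wrap2 + 2·C·cosβ = 2·2.7721 + 11·3.5110 + 2·48.1664 = 140.4985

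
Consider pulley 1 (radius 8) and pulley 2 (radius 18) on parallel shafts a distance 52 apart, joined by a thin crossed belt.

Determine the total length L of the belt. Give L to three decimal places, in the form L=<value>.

crossed belt: β = asin((r1+r2)/C) = asin(26/52) = 30.0000°
wrap1 = wrap2 = π + 2β = 240.0000°
tangent length = C·cosβ = 45.0333
L = (r1+r2)·wrap + 2·C·cosβ = 26·4.1888 + 2·45.0333 = 198.9752

L=198.975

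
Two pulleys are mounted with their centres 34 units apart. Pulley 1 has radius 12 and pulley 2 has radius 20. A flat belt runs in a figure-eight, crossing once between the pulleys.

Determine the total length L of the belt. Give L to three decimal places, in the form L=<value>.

crossed belt: β = asin((r1+r2)/C) = asin(32/34) = 70.2501°
wrap1 = wrap2 = π + 2β = 320.5002°
tangent length = C·cosβ = 11.4891
L = (r1+r2)·wrap + 2·C·cosβ = 32·5.5938 + 2·11.4891 = 201.9793

L=201.979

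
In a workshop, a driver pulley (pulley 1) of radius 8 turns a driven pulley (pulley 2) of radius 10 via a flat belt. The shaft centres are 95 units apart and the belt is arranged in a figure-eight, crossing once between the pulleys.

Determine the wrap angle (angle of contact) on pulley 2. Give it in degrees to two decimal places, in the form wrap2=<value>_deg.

crossed belt: β = asin((r1+r2)/C) = asin(18/95) = 10.9221°
wrap1 = wrap2 = π + 2β = 201.8441°

wrap2=201.84_deg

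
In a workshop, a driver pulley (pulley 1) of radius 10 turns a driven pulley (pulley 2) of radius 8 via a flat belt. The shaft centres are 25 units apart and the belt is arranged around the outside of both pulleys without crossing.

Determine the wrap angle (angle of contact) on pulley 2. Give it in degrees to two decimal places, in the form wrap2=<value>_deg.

wrap2=170.82_deg

open belt: β = asin((r2−r1)/C) = asin(-2/25) = -4.5886°
wrap1 = π − 2β = 189.1771°
wrap2 = π + 2β = 170.8229°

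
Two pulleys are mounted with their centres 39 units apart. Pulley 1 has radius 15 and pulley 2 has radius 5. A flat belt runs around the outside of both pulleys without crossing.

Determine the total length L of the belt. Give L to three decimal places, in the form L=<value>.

L=143.410

open belt: β = asin((r2−r1)/C) = asin(-10/39) = -14.8572°
wrap1 = π − 2β = 209.7143°
wrap2 = π + 2β = 150.2857°
tangent length = C·cosβ = 37.6962
L = r1·wrap1 + r2·wrap2 + 2·C·cosβ = 15·3.6602 + 5·2.6230 + 2·37.6962 = 143.4103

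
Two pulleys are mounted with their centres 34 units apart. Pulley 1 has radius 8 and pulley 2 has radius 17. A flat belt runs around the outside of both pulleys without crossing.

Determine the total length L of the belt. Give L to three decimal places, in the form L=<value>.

open belt: β = asin((r2−r1)/C) = asin(9/34) = 15.3495°
wrap1 = π − 2β = 149.3010°
wrap2 = π + 2β = 210.6990°
tangent length = C·cosβ = 32.7872
L = r1·wrap1 + r2·wrap2 + 2·C·cosβ = 8·2.6058 + 17·3.6774 + 2·32.7872 = 148.9364

L=148.936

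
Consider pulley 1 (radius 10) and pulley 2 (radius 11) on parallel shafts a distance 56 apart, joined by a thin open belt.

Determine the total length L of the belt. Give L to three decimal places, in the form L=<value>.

open belt: β = asin((r2−r1)/C) = asin(1/56) = 1.0232°
wrap1 = π − 2β = 177.9536°
wrap2 = π + 2β = 182.0464°
tangent length = C·cosβ = 55.9911
L = r1·wrap1 + r2·wrap2 + 2·C·cosβ = 10·3.1059 + 11·3.1773 + 2·55.9911 = 177.9913

L=177.991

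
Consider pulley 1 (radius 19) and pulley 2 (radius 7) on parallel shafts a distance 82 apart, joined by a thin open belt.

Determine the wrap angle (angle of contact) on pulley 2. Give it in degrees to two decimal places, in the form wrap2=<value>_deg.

open belt: β = asin((r2−r1)/C) = asin(-12/82) = -8.4150°
wrap1 = π − 2β = 196.8299°
wrap2 = π + 2β = 163.1701°

wrap2=163.17_deg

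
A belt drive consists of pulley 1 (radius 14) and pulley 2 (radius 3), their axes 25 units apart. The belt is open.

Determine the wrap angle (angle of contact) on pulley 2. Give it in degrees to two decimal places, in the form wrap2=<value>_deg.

open belt: β = asin((r2−r1)/C) = asin(-11/25) = -26.1039°
wrap1 = π − 2β = 232.2078°
wrap2 = π + 2β = 127.7922°

wrap2=127.79_deg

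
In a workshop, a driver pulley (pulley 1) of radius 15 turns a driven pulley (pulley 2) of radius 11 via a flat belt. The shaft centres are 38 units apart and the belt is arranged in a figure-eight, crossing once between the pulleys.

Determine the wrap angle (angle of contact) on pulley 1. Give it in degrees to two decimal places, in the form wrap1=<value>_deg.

wrap1=266.35_deg

crossed belt: β = asin((r1+r2)/C) = asin(26/38) = 43.1736°
wrap1 = wrap2 = π + 2β = 266.3471°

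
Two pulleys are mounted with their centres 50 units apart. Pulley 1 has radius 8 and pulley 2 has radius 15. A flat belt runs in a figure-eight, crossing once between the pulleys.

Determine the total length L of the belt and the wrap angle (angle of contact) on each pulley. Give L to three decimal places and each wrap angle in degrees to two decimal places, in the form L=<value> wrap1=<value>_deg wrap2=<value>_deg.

L=183.036 wrap1=234.77_deg wrap2=234.77_deg

crossed belt: β = asin((r1+r2)/C) = asin(23/50) = 27.3871°
wrap1 = wrap2 = π + 2β = 234.7742°
tangent length = C·cosβ = 44.3959
L = (r1+r2)·wrap + 2·C·cosβ = 23·4.0976 + 2·44.3959 = 183.0363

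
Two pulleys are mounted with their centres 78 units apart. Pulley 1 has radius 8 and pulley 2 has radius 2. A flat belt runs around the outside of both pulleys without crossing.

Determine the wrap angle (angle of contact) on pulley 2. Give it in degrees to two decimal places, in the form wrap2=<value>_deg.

open belt: β = asin((r2−r1)/C) = asin(-6/78) = -4.4117°
wrap1 = π − 2β = 188.8235°
wrap2 = π + 2β = 171.1765°

wrap2=171.18_deg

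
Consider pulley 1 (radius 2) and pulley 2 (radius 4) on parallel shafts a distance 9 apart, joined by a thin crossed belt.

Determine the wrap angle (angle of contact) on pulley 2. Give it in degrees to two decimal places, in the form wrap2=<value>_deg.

wrap2=263.62_deg

crossed belt: β = asin((r1+r2)/C) = asin(6/9) = 41.8103°
wrap1 = wrap2 = π + 2β = 263.6206°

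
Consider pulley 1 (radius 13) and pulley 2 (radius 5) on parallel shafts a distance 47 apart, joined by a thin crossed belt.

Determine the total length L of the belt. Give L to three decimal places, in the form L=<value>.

L=157.531

crossed belt: β = asin((r1+r2)/C) = asin(18/47) = 22.5183°
wrap1 = wrap2 = π + 2β = 225.0366°
tangent length = C·cosβ = 43.4166
L = (r1+r2)·wrap + 2·C·cosβ = 18·3.9276 + 2·43.4166 = 157.5305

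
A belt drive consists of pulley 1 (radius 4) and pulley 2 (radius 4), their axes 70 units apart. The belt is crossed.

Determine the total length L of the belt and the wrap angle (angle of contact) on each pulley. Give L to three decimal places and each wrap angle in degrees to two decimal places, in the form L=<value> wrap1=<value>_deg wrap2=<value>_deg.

L=166.048 wrap1=193.12_deg wrap2=193.12_deg

crossed belt: β = asin((r1+r2)/C) = asin(8/70) = 6.5624°
wrap1 = wrap2 = π + 2β = 193.1249°
tangent length = C·cosβ = 69.5414
L = (r1+r2)·wrap + 2·C·cosβ = 8·3.3707 + 2·69.5414 = 166.0480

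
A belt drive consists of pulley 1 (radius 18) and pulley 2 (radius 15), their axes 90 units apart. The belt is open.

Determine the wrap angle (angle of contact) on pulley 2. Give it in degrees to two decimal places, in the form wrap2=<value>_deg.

open belt: β = asin((r2−r1)/C) = asin(-3/90) = -1.9102°
wrap1 = π − 2β = 183.8204°
wrap2 = π + 2β = 176.1796°

wrap2=176.18_deg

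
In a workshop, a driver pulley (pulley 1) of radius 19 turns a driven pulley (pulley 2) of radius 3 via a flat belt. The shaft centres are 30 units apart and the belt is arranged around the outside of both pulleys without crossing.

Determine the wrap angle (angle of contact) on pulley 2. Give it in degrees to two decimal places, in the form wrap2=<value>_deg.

wrap2=115.54_deg

open belt: β = asin((r2−r1)/C) = asin(-16/30) = -32.2310°
wrap1 = π − 2β = 244.4619°
wrap2 = π + 2β = 115.5381°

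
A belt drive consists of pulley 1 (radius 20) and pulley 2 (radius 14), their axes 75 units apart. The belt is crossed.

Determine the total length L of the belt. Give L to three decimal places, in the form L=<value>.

L=272.509

crossed belt: β = asin((r1+r2)/C) = asin(34/75) = 26.9577°
wrap1 = wrap2 = π + 2β = 233.9155°
tangent length = C·cosβ = 66.8506
L = (r1+r2)·wrap + 2·C·cosβ = 34·4.0826 + 2·66.8506 = 272.5094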